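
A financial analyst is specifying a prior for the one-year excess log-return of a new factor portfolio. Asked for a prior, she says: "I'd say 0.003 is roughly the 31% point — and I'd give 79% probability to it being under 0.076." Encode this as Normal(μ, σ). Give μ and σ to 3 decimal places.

μ = 0.031, σ = 0.056

The p-quantile of Normal(μ,σ) is μ + z_p·σ, with z_{0.31} = -0.4959 and z_{0.79} = 0.8064.
Eliminate σ: μ = (z₂·x₁ − z₁·x₂)/(z₂ − z₁) = (0.8064·0.003 − (-0.4959)·0.076)/1.302 = 0.031.
Then σ = (x₂ − x₁)/(z₂ − z₁) = (0.076 − 0.003)/1.302 = 0.056.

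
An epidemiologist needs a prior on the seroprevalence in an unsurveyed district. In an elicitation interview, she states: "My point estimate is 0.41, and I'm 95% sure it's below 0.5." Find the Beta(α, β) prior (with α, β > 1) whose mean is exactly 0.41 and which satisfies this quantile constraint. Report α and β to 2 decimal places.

α ≈ 33.70, β ≈ 48.50

With mean 0.41 fixed, write α = 0.41s, β = 0.59s where s = α+β.
Need P(θ < 0.5) = 0.95 under Beta(0.41s, 0.59s). Normal approximation: (q−m)/√(m(1−m)/s) ≈ z_{0.95} = 1.64, so s ≈ 0.41·0.59·(1.64)²/(0.5−0.41)² = 80.8.
At s = 80.8: P(θ<0.5) ≈ 0.949. Adjusting to match 0.95 gives s ≈ 82.20.
So α = 0.41·82.20 ≈ 33.70, β = 0.59·82.20 ≈ 48.50.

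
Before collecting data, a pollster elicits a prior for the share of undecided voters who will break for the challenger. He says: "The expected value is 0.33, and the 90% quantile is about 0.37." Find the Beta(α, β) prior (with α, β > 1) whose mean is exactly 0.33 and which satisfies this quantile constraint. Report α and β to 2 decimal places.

With mean 0.33 fixed, write α = 0.33s, β = 0.67s where s = α+β.
Need P(θ < 0.37) = 0.9 under Beta(0.33s, 0.67s). Normal approximation: (q−m)/√(m(1−m)/s) ≈ z_{0.9} = 1.28, so s ≈ 0.33·0.67·(1.28)²/(0.37−0.33)² = 227.0.
At s = 227.0: P(θ<0.37) ≈ 0.898. Adjusting to match 0.9 gives s ≈ 230.13.
So α = 0.33·230.13 ≈ 75.94, β = 0.67·230.13 ≈ 154.19.

α ≈ 75.94, β ≈ 154.19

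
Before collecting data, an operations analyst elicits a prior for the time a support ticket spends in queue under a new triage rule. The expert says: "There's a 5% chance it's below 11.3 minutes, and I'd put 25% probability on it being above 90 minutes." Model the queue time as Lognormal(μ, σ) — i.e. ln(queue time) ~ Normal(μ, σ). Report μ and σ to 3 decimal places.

μ ≈ 3.896, σ ≈ 0.895

If T ~ Lognormal(μ,σ) then ln T ~ Normal(μ,σ), so the p-quantile of ln T is μ + z_p·σ.
ln(11.3) = 2.425 and ln(90) = 4.5; z_{0.05} = -1.645, z_{0.75} = 0.6745.
σ = (4.5 − 2.425)/(0.6745 − (-1.645)) = 0.895.
μ = 2.425 − (-1.645)·0.895 = 3.896.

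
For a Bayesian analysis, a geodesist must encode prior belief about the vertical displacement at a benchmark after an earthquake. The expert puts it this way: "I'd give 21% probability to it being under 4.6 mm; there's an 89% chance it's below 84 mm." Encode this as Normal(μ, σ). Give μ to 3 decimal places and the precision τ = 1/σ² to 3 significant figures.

μ = 36.096, τ = 0.000656

For Normal(μ,σ), the p-quantile is μ + z_p·σ. Here z_{0.21} = -0.8064, z_{0.89} = 1.227.
So 4.6 = μ − 0.8064σ and 84 = μ + 1.227σ.
Subtracting: σ = (84 − 4.6)/(1.227 − (-0.8064)) = 39.057.
Then μ = 4.6 − (-0.8064)·39.057 = 36.096.
Precision τ = 1/σ² = 1/39.06² = 0.000656.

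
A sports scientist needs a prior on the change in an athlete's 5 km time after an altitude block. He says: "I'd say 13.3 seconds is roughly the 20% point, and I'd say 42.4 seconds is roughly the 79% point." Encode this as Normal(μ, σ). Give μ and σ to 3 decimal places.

μ = 28.161, σ = 17.657

For Normal(μ,σ), the p-quantile is μ + z_p·σ. Here z_{0.2} = -0.8416, z_{0.79} = 0.8064.
So 13.3 = μ − 0.8416σ and 42.4 = μ + 0.8064σ.
Subtracting: σ = (42.4 − 13.3)/(0.8064 − (-0.8416)) = 17.657.
Then μ = 13.3 − (-0.8416)·17.657 = 28.161.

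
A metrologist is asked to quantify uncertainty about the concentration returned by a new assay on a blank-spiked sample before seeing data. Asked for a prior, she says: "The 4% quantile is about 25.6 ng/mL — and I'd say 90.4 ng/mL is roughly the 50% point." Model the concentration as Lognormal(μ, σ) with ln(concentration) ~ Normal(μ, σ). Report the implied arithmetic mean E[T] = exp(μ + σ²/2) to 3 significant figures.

E[T] ≈ 117 ng/mL

If T ~ Lognormal(μ,σ) then ln T ~ Normal(μ,σ), so the p-quantile of ln T is μ + z_p·σ.
ln(25.6) = 3.243 and ln(90.4) = 4.504; z_{0.04} = -1.751, z_{0.5} = 0.
σ = (4.504 − 3.243)/(0 − (-1.751)) = 0.721.
μ = 3.243 − (-1.751)·0.721 = 4.504.
E[T] = exp(μ + σ²/2) = exp(4.504 + 0.2597) = 117 ng/mL.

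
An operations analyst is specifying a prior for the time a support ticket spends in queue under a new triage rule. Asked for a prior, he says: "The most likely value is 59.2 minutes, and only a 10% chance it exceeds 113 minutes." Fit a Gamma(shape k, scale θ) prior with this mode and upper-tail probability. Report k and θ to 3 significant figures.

k ≈ 5.58, θ ≈ 12.9

Gamma(k,θ) with k>1 has mode (k−1)θ, so θ = 59.2/(k−1).
Need P(X < 113) = 0.9 with θ tied to k this way. Start at k = 2, θ = 59.2: P(X<113) ≈ 0.569.
Too low — raise k to concentrate. Iterating converges to k ≈ 5.58.
Then θ = 59.2/(5.58−1) ≈ 12.9.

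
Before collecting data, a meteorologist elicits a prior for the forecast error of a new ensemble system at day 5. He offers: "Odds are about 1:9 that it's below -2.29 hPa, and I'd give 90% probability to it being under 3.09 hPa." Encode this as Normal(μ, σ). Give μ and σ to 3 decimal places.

For Normal(μ,σ), the p-quantile is μ + z_p·σ. Here z_{0.1} = -1.282, z_{0.9} = 1.282.
So -2.29 = μ − 1.282σ and 3.09 = μ + 1.282σ.
Subtracting: σ = (3.09 − -2.29)/(1.282 − (-1.282)) = 2.099.
Then μ = -2.29 − (-1.282)·2.099 = 0.400.

μ = 0.400, σ = 2.099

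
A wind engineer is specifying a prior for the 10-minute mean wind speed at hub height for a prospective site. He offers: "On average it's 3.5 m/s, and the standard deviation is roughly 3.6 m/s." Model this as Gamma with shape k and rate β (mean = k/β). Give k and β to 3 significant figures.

k ≈ 0.945, β ≈ 0.27

For Gamma(k, rate β): mean = k/β, variance = k/β², so CV = 1/√k.
CV = SD/mean = 3.6/3.5 = 1.029, hence k = 1/CV² = 0.945.
Then β = k/mean = 0.945/3.5 = 0.27.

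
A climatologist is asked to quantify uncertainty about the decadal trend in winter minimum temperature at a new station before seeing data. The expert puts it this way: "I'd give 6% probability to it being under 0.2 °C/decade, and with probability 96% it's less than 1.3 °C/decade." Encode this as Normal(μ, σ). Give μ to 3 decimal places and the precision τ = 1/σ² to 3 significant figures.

μ = 0.717, τ = 9.03

For Normal(μ,σ), the p-quantile is μ + z_p·σ. Here z_{0.06} = -1.555, z_{0.96} = 1.751.
So 0.2 = μ − 1.555σ and 1.3 = μ + 1.751σ.
Subtracting: σ = (1.3 − 0.2)/(1.751 − (-1.555)) = 0.333.
Then μ = 0.2 − (-1.555)·0.333 = 0.717.
Precision τ = 1/σ² = 1/0.3328² = 9.03.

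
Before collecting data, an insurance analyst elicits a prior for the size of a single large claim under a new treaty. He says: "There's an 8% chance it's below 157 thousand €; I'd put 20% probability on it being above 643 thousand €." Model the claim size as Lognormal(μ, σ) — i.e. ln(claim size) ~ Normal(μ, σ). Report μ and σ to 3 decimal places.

If T ~ Lognormal(μ,σ) then ln T ~ Normal(μ,σ), so the p-quantile of ln T is μ + z_p·σ.
ln(157) = 5.056 and ln(643) = 6.466; z_{0.08} = -1.405, z_{0.8} = 0.8416.
σ = (6.466 − 5.056)/(0.8416 − (-1.405)) = 0.628.
μ = 5.056 − (-1.405)·0.628 = 5.938.

μ ≈ 5.938, σ ≈ 0.628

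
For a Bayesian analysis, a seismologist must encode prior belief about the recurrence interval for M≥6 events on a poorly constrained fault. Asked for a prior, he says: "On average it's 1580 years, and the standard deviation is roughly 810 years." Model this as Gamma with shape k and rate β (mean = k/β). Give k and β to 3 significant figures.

For Gamma(k, rate β): mean = k/β, variance = k/β², so CV = 1/√k.
CV = SD/mean = 810/1580 = 0.5127, hence k = 1/CV² = 3.8.
Then β = k/mean = 3.8/1580 = 0.00241.

k ≈ 3.8, β ≈ 0.00241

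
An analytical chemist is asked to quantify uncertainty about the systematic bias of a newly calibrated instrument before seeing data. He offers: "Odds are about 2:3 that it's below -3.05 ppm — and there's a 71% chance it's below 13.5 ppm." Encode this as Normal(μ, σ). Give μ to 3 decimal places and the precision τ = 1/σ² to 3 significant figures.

μ = 2.147, τ = 0.00238

For Normal(μ,σ), the p-quantile is μ + z_p·σ. Here z_{0.4} = -0.2533, z_{0.71} = 0.5534.
So -3.05 = μ − 0.2533σ and 13.5 = μ + 0.5534σ.
Subtracting: σ = (13.5 − -3.05)/(0.5534 − (-0.2533)) = 20.515.
Then μ = -3.05 − (-0.2533)·20.515 = 2.147.
Precision τ = 1/σ² = 1/20.51² = 0.00238.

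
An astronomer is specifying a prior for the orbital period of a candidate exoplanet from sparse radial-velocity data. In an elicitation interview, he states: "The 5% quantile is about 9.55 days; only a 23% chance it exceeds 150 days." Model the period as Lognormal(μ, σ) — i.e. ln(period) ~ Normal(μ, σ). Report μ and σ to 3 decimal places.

μ ≈ 4.157, σ ≈ 1.155

If T ~ Lognormal(μ,σ) then ln T ~ Normal(μ,σ), so the p-quantile of ln T is μ + z_p·σ.
ln(9.55) = 2.257 and ln(150) = 5.011; z_{0.05} = -1.645, z_{0.77} = 0.7388.
σ = (5.011 − 2.257)/(0.7388 − (-1.645)) = 1.155.
μ = 2.257 − (-1.645)·1.155 = 4.157.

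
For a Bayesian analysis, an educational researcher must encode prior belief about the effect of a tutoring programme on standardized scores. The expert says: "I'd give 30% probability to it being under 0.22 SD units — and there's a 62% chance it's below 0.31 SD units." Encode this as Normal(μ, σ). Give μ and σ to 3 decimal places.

For Normal(μ,σ), the p-quantile is μ + z_p·σ. Here z_{0.3} = -0.5244, z_{0.62} = 0.3055.
So 0.22 = μ − 0.5244σ and 0.31 = μ + 0.3055σ.
Subtracting: σ = (0.31 − 0.22)/(0.3055 − (-0.5244)) = 0.108.
Then μ = 0.22 − (-0.5244)·0.108 = 0.277.

μ = 0.277, σ = 0.108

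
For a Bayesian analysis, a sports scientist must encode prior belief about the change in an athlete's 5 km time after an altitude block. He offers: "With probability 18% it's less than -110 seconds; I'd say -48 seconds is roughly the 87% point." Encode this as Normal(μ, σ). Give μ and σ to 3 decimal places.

μ = -82.204, σ = 30.366

For Normal(μ,σ), the p-quantile is μ + z_p·σ. Here z_{0.18} = -0.9154, z_{0.87} = 1.126.
So -110 = μ − 0.9154σ and -48 = μ + 1.126σ.
Subtracting: σ = (-48 − -110)/(1.126 − (-0.9154)) = 30.366.
Then μ = -110 − (-0.9154)·30.366 = -82.204.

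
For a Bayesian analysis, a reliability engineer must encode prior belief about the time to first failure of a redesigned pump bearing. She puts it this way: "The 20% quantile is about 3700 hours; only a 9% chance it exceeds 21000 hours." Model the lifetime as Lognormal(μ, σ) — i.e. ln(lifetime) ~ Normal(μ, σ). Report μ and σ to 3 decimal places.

μ ≈ 8.886, σ ≈ 0.796

If T ~ Lognormal(μ,σ) then ln T ~ Normal(μ,σ), so the p-quantile of ln T is μ + z_p·σ.
ln(3700) = 8.216 and ln(21000) = 9.952; z_{0.2} = -0.8416, z_{0.91} = 1.341.
σ = (9.952 − 8.216)/(1.341 − (-0.8416)) = 0.796.
μ = 8.216 − (-0.8416)·0.796 = 8.886.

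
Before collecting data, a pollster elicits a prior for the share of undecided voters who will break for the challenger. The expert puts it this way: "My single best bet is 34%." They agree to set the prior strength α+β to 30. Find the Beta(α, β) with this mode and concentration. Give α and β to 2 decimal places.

For α,β > 1 the Beta mode is (α−1)/(α+β−2). With α+β = 30, the mode is (α−1)/28.
Set (α−1)/28 = 0.34 → α = 1 + 0.34·28 = 10.52.
β = 30 − α = 19.48.

α = 10.52, β = 19.48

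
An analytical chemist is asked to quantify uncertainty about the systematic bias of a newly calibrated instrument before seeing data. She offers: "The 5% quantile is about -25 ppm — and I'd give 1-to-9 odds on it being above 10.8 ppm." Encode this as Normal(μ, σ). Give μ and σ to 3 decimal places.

The p-quantile of Normal(μ,σ) is μ + z_p·σ, with z_{0.05} = -1.645 and z_{0.9} = 1.282.
Eliminate σ: μ = (z₂·x₁ − z₁·x₂)/(z₂ − z₁) = (1.282·-25 − (-1.645)·10.8)/2.926 = -4.878.
Then σ = (x₂ − x₁)/(z₂ − z₁) = (10.8 − -25)/2.926 = 12.233.

μ = -4.878, σ = 12.233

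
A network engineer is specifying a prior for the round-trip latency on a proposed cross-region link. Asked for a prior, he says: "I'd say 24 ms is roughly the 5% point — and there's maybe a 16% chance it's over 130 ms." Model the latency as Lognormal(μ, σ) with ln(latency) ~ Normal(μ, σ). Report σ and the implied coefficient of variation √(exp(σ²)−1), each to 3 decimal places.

If T ~ Lognormal(μ,σ) then ln T ~ Normal(μ,σ), so the p-quantile of ln T is μ + z_p·σ.
ln(24) = 3.178 and ln(130) = 4.868; z_{0.05} = -1.645, z_{0.84} = 0.9945.
σ = (4.868 − 3.178)/(0.9945 − (-1.645)) = 0.640.
μ = 3.178 − (-1.645)·0.640 = 4.231.
CV = √(exp(σ²)−1) = √(exp(0.4098)−1) = 0.712.

σ ≈ 0.640, CV ≈ 0.712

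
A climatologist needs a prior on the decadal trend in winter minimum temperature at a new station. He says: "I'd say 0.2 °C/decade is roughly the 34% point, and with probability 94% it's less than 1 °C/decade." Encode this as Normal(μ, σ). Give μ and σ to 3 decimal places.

μ = 0.368, σ = 0.407

For Normal(μ,σ), the p-quantile is μ + z_p·σ. Here z_{0.34} = -0.4125, z_{0.94} = 1.555.
So 0.2 = μ − 0.4125σ and 1 = μ + 1.555σ.
Subtracting: σ = (1 − 0.2)/(1.555 − (-0.4125)) = 0.407.
Then μ = 0.2 − (-0.4125)·0.407 = 0.368.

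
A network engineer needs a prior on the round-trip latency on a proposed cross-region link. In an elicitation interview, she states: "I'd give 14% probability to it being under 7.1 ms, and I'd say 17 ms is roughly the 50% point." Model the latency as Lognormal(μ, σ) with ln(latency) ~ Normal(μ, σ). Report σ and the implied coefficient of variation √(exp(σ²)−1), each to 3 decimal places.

σ ≈ 0.808, CV ≈ 0.960

If T ~ Lognormal(μ,σ) then ln T ~ Normal(μ,σ), so the p-quantile of ln T is μ + z_p·σ.
ln(7.1) = 1.96 and ln(17) = 2.833; z_{0.14} = -1.08, z_{0.5} = 0.
σ = (2.833 − 1.96)/(0 − (-1.08)) = 0.808.
μ = 1.96 − (-1.08)·0.808 = 2.833.
CV = √(exp(σ²)−1) = √(exp(0.6532)−1) = 0.960.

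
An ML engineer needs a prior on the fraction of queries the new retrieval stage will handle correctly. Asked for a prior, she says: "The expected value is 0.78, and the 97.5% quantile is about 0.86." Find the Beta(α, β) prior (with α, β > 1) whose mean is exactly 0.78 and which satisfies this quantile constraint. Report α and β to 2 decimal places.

With mean 0.78 fixed, write α = 0.78s, β = 0.22s where s = α+β.
Need P(θ < 0.86) = 0.975 under Beta(0.78s, 0.22s). Normal approximation: (q−m)/√(m(1−m)/s) ≈ z_{0.975} = 1.96, so s ≈ 0.78·0.22·(1.96)²/(0.86−0.78)² = 103.0.
At s = 103.0: P(θ<0.86) ≈ 0.984. Adjusting to match 0.975 gives s ≈ 87.22.
So α = 0.78·87.22 ≈ 68.03, β = 0.22·87.22 ≈ 19.19.

α ≈ 68.03, β ≈ 19.19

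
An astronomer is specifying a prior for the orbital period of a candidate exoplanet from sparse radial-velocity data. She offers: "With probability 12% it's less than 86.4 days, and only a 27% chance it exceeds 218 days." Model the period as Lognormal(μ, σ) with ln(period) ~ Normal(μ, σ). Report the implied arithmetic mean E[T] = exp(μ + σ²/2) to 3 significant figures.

If T ~ Lognormal(μ,σ) then ln T ~ Normal(μ,σ), so the p-quantile of ln T is μ + z_p·σ.
ln(86.4) = 4.459 and ln(218) = 5.384; z_{0.12} = -1.175, z_{0.73} = 0.6128.
σ = (5.384 − 4.459)/(0.6128 − (-1.175)) = 0.518.
μ = 4.459 − (-1.175)·0.518 = 5.067.
E[T] = exp(μ + σ²/2) = exp(5.067 + 0.1340) = 181 days.

E[T] ≈ 181 days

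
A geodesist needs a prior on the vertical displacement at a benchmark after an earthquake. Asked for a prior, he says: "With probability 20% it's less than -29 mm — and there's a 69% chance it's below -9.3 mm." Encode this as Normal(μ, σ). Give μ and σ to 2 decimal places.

The p-quantile of Normal(μ,σ) is μ + z_p·σ, with z_{0.2} = -0.8416 and z_{0.69} = 0.4959.
Eliminate σ: μ = (z₂·x₁ − z₁·x₂)/(z₂ − z₁) = (0.4959·-29 − (-0.8416)·-9.3)/1.337 = -16.60.
Then σ = (x₂ − x₁)/(z₂ − z₁) = (-9.3 − -29)/1.337 = 14.73.

μ = -16.60, σ = 14.73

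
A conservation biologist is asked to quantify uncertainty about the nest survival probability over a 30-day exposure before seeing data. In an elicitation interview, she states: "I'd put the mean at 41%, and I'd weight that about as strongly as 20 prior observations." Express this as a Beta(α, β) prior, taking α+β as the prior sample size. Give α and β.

Under the effective-sample-size interpretation, Beta(α, β) has prior mean α/(α+β) and prior sample size α+β.
So α+β = 20 and α/(α+β) = 0.41, giving α = 0.41·20 = 8.2 and β = 20 − 8.2 = 11.8.

α = 8.2, β = 11.8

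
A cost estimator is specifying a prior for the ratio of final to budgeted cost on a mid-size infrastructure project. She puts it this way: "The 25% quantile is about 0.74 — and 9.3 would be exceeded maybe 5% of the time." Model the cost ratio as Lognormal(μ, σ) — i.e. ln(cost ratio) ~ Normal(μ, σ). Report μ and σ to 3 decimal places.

If T ~ Lognormal(μ,σ) then ln T ~ Normal(μ,σ), so the p-quantile of ln T is μ + z_p·σ.
ln(0.74) = -0.3011 and ln(9.3) = 2.23; z_{0.25} = -0.6745, z_{0.95} = 1.645.
σ = (2.23 − -0.3011)/(1.645 − (-0.6745)) = 1.091.
μ = -0.3011 − (-0.6745)·1.091 = 0.435.

μ ≈ 0.435, σ ≈ 1.091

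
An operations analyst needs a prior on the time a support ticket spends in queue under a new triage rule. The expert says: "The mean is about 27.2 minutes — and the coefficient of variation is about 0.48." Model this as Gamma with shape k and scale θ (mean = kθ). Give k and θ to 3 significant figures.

For Gamma(k, scale θ): mean = kθ, variance = kθ², so CV = 1/√k.
CV = 0.48, hence k = 1/CV² = 4.34.
Then θ = mean/k = 27.2/4.34 = 6.27.

k ≈ 4.34, θ ≈ 6.27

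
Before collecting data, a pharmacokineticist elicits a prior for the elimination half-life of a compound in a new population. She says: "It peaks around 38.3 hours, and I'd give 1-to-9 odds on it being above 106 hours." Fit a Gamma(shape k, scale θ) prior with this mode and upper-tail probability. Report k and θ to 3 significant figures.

Gamma(k,θ) with k>1 has mode (k−1)θ, so θ = 38.3/(k−1).
Need P(X < 106) = 0.9 with θ tied to k this way. Start at k = 2, θ = 38.3: P(X<106) ≈ 0.763.
Too low — raise k to concentrate. Iterating converges to k ≈ 2.84.
Then θ = 38.3/(2.84−1) ≈ 20.8.

k ≈ 2.84, θ ≈ 20.8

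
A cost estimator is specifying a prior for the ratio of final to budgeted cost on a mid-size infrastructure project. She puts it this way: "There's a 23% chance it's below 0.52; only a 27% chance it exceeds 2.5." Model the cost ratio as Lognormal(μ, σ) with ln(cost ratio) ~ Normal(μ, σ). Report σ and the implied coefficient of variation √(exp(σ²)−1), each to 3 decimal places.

σ ≈ 1.162, CV ≈ 1.690

If T ~ Lognormal(μ,σ) then ln T ~ Normal(μ,σ), so the p-quantile of ln T is μ + z_p·σ.
ln(0.52) = -0.6539 and ln(2.5) = 0.9163; z_{0.23} = -0.7388, z_{0.73} = 0.6128.
σ = (0.9163 − -0.6539)/(0.6128 − (-0.7388)) = 1.162.
μ = -0.6539 − (-0.7388)·1.162 = 0.204.
CV = √(exp(σ²)−1) = √(exp(1.3495)−1) = 1.690.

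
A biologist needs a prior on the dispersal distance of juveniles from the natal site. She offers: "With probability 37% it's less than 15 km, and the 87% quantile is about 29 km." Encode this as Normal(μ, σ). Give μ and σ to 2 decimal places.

μ = 18.19, σ = 9.60

For Normal(μ,σ), the p-quantile is μ + z_p·σ. Here z_{0.37} = -0.3319, z_{0.87} = 1.126.
So 15 = μ − 0.3319σ and 29 = μ + 1.126σ.
Subtracting: σ = (29 − 15)/(1.126 − (-0.3319)) = 9.60.
Then μ = 15 − (-0.3319)·9.60 = 18.19.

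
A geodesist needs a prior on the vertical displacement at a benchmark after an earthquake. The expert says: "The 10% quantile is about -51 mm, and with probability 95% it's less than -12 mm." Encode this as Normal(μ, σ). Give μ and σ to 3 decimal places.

For Normal(μ,σ), the p-quantile is μ + z_p·σ. Here z_{0.1} = -1.282, z_{0.95} = 1.645.
So -51 = μ − 1.282σ and -12 = μ + 1.645σ.
Subtracting: σ = (-12 − -51)/(1.645 − (-1.282)) = 13.327.
Then μ = -51 − (-1.282)·13.327 = -33.921.

μ = -33.921, σ = 13.327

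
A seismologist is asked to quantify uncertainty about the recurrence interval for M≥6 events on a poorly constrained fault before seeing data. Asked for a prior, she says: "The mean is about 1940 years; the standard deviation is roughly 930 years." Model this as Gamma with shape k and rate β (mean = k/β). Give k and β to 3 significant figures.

For Gamma(k, rate β): mean = k/β, variance = k/β², so CV = 1/√k.
CV = SD/mean = 930/1940 = 0.4794, hence k = 1/CV² = 4.35.
Then β = k/mean = 4.35/1940 = 0.00224.

k ≈ 4.35, β ≈ 0.00224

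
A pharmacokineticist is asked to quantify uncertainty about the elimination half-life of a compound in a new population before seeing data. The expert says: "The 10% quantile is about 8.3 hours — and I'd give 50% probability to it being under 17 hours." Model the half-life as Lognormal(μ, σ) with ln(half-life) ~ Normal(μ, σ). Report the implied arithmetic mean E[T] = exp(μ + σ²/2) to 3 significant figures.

E[T] ≈ 19.9 hours

If T ~ Lognormal(μ,σ) then ln T ~ Normal(μ,σ), so the p-quantile of ln T is μ + z_p·σ.
ln(8.3) = 2.116 and ln(17) = 2.833; z_{0.1} = -1.282, z_{0.5} = 0.
σ = (2.833 − 2.116)/(0 − (-1.282)) = 0.559.
μ = 2.116 − (-1.282)·0.559 = 2.833.
E[T] = exp(μ + σ²/2) = exp(2.833 + 0.1565) = 19.9 hours.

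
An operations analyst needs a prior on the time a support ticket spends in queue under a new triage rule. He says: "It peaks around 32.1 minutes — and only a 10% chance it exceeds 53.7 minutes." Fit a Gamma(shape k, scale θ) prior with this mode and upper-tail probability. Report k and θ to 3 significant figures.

Gamma(k,θ) with k>1 has mode (k−1)θ, so θ = 32.1/(k−1).
Need P(X < 53.7) = 0.9 with θ tied to k this way. Start at k = 2, θ = 32.1: P(X<53.7) ≈ 0.498.
Too low — raise k to concentrate. Iterating converges to k ≈ 8.14.
Then θ = 32.1/(8.14−1) ≈ 4.5.

k ≈ 8.14, θ ≈ 4.5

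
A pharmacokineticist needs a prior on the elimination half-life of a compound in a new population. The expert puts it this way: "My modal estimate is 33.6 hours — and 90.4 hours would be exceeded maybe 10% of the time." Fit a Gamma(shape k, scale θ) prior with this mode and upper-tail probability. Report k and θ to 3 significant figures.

Gamma(k,θ) with k>1 has mode (k−1)θ, so θ = 33.6/(k−1).
Need P(X < 90.4) = 0.9 with θ tied to k this way. Start at k = 2, θ = 33.6: P(X<90.4) ≈ 0.750.
Too low — raise k to concentrate. Iterating converges to k ≈ 2.95.
Then θ = 33.6/(2.95−1) ≈ 17.2.

k ≈ 2.95, θ ≈ 17.2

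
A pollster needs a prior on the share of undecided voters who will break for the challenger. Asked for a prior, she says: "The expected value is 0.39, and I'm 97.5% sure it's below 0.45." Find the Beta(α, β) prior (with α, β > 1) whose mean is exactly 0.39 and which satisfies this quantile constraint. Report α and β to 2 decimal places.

α ≈ 101.14, β ≈ 158.19

With mean 0.39 fixed, write α = 0.39s, β = 0.61s where s = α+β.
Need P(θ < 0.45) = 0.975 under Beta(0.39s, 0.61s). Normal approximation: (q−m)/√(m(1−m)/s) ≈ z_{0.975} = 1.96, so s ≈ 0.39·0.61·(1.96)²/(0.45−0.39)² = 253.9.
At s = 253.9: P(θ<0.45) ≈ 0.974. Adjusting to match 0.975 gives s ≈ 259.33.
So α = 0.39·259.33 ≈ 101.14, β = 0.61·259.33 ≈ 158.19.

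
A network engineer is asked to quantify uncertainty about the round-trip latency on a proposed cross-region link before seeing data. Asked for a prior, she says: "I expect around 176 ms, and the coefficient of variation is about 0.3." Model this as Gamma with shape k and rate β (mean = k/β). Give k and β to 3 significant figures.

For Gamma(k, rate β): mean = k/β, variance = k/β², so CV = 1/√k.
CV = 0.3, hence k = 1/CV² = 11.1.
Then β = k/mean = 11.1/176 = 0.0631.

k ≈ 11.1, β ≈ 0.0631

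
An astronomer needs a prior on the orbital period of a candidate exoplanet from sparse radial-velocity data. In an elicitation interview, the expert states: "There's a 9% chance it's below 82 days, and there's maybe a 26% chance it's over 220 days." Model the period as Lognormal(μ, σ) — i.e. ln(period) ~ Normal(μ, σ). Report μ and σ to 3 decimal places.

If T ~ Lognormal(μ,σ) then ln T ~ Normal(μ,σ), so the p-quantile of ln T is μ + z_p·σ.
ln(82) = 4.407 and ln(220) = 5.394; z_{0.09} = -1.341, z_{0.74} = 0.6433.
σ = (5.394 − 4.407)/(0.6433 − (-1.341)) = 0.497.
μ = 4.407 − (-1.341)·0.497 = 5.074.

μ ≈ 5.074, σ ≈ 0.497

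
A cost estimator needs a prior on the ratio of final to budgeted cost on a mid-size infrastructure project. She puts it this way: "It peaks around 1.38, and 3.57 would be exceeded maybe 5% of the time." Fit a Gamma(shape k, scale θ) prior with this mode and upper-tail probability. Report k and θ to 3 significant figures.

Gamma(k,θ) with k>1 has mode (k−1)θ, so θ = 1.38/(k−1).
Need P(X < 3.57) = 0.95 with θ tied to k this way. Start at k = 2, θ = 1.38: P(X<3.57) ≈ 0.730.
Too low — raise k to concentrate. Iterating converges to k ≈ 3.99.
Then θ = 1.38/(3.99−1) ≈ 0.461.

k ≈ 3.99, θ ≈ 0.461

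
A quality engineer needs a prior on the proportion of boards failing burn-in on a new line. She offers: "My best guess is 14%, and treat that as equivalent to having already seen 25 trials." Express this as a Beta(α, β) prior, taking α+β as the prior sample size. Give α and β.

Under the effective-sample-size interpretation, Beta(α, β) has prior mean α/(α+β) and prior sample size α+β.
So α+β = 25 and α/(α+β) = 0.14, giving α = 0.14·25 = 3.5 and β = 25 − 3.5 = 21.5.

α = 3.5, β = 21.5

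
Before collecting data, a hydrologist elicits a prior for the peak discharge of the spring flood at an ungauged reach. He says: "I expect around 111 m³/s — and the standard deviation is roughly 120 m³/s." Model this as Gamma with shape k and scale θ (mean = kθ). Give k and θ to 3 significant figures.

For Gamma(k, scale θ): mean = kθ, variance = kθ², so CV = 1/√k.
CV = SD/mean = 120/111 = 1.081, hence k = 1/CV² = 0.856.
Then θ = mean/k = 111/0.856 = 130.

k ≈ 0.856, θ ≈ 130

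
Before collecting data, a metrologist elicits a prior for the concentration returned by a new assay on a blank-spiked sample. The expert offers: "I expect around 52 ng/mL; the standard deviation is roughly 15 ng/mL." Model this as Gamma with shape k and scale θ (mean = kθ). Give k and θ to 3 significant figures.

k ≈ 12, θ ≈ 4.33

For Gamma(k, scale θ): mean = kθ, variance = kθ², so CV = 1/√k.
CV = SD/mean = 15/52 = 0.2885, hence k = 1/CV² = 12.
Then θ = mean/k = 52/12 = 4.33.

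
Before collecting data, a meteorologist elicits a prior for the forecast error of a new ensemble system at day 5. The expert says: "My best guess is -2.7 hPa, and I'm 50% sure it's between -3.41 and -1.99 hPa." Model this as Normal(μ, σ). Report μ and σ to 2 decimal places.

A symmetric 50% interval runs μ ± z·σ with z = 0.6745.
Half-width = 0.71, so σ = 0.71/0.6745 = 1.05.
μ is the stated best guess, -2.70.

μ = -2.70, σ = 1.05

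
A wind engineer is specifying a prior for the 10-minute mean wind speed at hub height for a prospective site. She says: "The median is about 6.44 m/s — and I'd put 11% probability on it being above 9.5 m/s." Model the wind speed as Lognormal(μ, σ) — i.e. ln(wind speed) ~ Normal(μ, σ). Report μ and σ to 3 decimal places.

If T ~ Lognormal(μ,σ) then ln T ~ Normal(μ,σ), so the p-quantile of ln T is μ + z_p·σ.
ln(6.44) = 1.863 and ln(9.5) = 2.251; z_{0.5} = 0, z_{0.89} = 1.227.
σ = (2.251 − 1.863)/(1.227 − (0)) = 0.317.
μ = 1.863 − (0)·0.317 = 1.863.

μ ≈ 1.863, σ ≈ 0.317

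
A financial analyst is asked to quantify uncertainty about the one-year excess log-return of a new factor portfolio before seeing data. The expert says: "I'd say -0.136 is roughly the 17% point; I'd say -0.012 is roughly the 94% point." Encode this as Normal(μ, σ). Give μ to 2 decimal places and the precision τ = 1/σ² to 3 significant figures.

μ = -0.09, τ = 409

For Normal(μ,σ), the p-quantile is μ + z_p·σ. Here z_{0.17} = -0.9542, z_{0.94} = 1.555.
So -0.136 = μ − 0.9542σ and -0.012 = μ + 1.555σ.
Subtracting: σ = (-0.012 − -0.136)/(1.555 − (-0.9542)) = 0.05.
Then μ = -0.136 − (-0.9542)·0.05 = -0.09.
Precision τ = 1/σ² = 1/0.04942² = 409.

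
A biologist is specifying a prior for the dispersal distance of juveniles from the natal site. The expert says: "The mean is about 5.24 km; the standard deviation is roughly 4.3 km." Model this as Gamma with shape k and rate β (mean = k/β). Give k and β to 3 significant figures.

For Gamma(k, rate β): mean = k/β, variance = k/β², so CV = 1/√k.
CV = SD/mean = 4.3/5.24 = 0.8206, hence k = 1/CV² = 1.48.
Then β = k/mean = 1.48/5.24 = 0.283.

k ≈ 1.48, β ≈ 0.283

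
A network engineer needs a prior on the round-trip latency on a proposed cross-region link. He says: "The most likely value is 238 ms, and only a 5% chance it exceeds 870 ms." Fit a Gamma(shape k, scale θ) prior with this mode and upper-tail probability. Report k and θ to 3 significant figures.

k ≈ 2.52, θ ≈ 156

Gamma(k,θ) with k>1 has mode (k−1)θ, so θ = 238/(k−1).
Need P(X < 870) = 0.95 with θ tied to k this way. Start at k = 2, θ = 238: P(X<870) ≈ 0.880.
Too low — raise k to concentrate. Iterating converges to k ≈ 2.52.
Then θ = 238/(2.52−1) ≈ 156.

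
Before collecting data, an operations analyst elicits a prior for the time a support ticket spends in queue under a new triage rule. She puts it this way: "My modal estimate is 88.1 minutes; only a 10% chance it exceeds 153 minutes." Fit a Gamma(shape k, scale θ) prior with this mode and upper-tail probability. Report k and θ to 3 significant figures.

k ≈ 7.23, θ ≈ 14.1

Gamma(k,θ) with k>1 has mode (k−1)θ, so θ = 88.1/(k−1).
Need P(X < 153) = 0.9 with θ tied to k this way. Start at k = 2, θ = 88.1: P(X<153) ≈ 0.518.
Too low — raise k to concentrate. Iterating converges to k ≈ 7.23.
Then θ = 88.1/(7.23−1) ≈ 14.1.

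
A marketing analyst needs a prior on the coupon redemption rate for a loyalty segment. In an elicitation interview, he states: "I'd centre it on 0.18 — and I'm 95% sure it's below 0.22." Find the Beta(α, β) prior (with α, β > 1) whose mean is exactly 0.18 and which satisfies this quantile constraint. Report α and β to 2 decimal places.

α ≈ 47.89, β ≈ 218.18

With mean 0.18 fixed, write α = 0.18s, β = 0.82s where s = α+β.
Need P(θ < 0.22) = 0.95 under Beta(0.18s, 0.82s). Normal approximation: (q−m)/√(m(1−m)/s) ≈ z_{0.95} = 1.64, so s ≈ 0.18·0.82·(1.64)²/(0.22−0.18)² = 249.6.
At s = 249.6: P(θ<0.22) ≈ 0.945. Adjusting to match 0.95 gives s ≈ 266.08.
So α = 0.18·266.08 ≈ 47.89, β = 0.82·266.08 ≈ 218.18.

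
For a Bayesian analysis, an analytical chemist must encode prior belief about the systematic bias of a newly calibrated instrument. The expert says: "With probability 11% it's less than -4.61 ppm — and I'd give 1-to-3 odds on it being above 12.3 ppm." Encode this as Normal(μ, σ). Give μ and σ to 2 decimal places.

μ = 6.30, σ = 8.90

The p-quantile of Normal(μ,σ) is μ + z_p·σ, with z_{0.11} = -1.227 and z_{0.75} = 0.6745.
Eliminate σ: μ = (z₂·x₁ − z₁·x₂)/(z₂ − z₁) = (0.6745·-4.61 − (-1.227)·12.3)/1.901 = 6.30.
Then σ = (x₂ − x₁)/(z₂ − z₁) = (12.3 − -4.61)/1.901 = 8.90.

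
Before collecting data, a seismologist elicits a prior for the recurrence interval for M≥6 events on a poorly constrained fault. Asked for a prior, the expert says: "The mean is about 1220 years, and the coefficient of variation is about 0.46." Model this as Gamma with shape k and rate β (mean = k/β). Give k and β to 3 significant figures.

For Gamma(k, rate β): mean = k/β, variance = k/β², so CV = 1/√k.
CV = 0.46, hence k = 1/CV² = 4.73.
Then β = k/mean = 4.73/1220 = 0.00387.

k ≈ 4.73, β ≈ 0.00387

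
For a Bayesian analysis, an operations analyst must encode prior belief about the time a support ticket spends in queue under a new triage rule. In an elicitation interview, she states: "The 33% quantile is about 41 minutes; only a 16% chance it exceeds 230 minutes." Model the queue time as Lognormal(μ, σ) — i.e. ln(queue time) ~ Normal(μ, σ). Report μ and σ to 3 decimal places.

If T ~ Lognormal(μ,σ) then ln T ~ Normal(μ,σ), so the p-quantile of ln T is μ + z_p·σ.
ln(41) = 3.714 and ln(230) = 5.438; z_{0.33} = -0.4399, z_{0.84} = 0.9945.
σ = (5.438 − 3.714)/(0.9945 − (-0.4399)) = 1.202.
μ = 3.714 − (-0.4399)·1.202 = 4.242.

μ ≈ 4.242, σ ≈ 1.202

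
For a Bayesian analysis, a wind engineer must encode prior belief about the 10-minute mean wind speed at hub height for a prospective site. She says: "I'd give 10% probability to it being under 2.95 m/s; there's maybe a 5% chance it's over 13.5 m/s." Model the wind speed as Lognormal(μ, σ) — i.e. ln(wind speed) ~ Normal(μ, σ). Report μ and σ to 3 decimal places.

If T ~ Lognormal(μ,σ) then ln T ~ Normal(μ,σ), so the p-quantile of ln T is μ + z_p·σ.
ln(2.95) = 1.082 and ln(13.5) = 2.603; z_{0.1} = -1.282, z_{0.95} = 1.645.
σ = (2.603 − 1.082)/(1.645 − (-1.282)) = 0.520.
μ = 1.082 − (-1.282)·0.520 = 1.748.

μ ≈ 1.748, σ ≈ 0.520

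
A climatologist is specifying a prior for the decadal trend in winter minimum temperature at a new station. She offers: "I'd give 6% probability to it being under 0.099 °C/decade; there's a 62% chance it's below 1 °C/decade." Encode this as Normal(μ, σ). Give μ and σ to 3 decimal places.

μ = 0.852, σ = 0.484

The p-quantile of Normal(μ,σ) is μ + z_p·σ, with z_{0.06} = -1.555 and z_{0.62} = 0.3055.
Eliminate σ: μ = (z₂·x₁ − z₁·x₂)/(z₂ − z₁) = (0.3055·0.099 − (-1.555)·1)/1.86 = 0.852.
Then σ = (x₂ − x₁)/(z₂ − z₁) = (1 − 0.099)/1.86 = 0.484.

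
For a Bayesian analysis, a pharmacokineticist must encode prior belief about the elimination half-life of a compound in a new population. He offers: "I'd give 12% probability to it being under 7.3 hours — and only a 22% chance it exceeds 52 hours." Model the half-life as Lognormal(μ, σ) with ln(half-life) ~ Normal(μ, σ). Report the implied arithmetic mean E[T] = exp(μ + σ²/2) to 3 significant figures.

If T ~ Lognormal(μ,σ) then ln T ~ Normal(μ,σ), so the p-quantile of ln T is μ + z_p·σ.
ln(7.3) = 1.988 and ln(52) = 3.951; z_{0.12} = -1.175, z_{0.78} = 0.7722.
σ = (3.951 − 1.988)/(0.7722 − (-1.175)) = 1.008.
μ = 1.988 − (-1.175)·1.008 = 3.173.
E[T] = exp(μ + σ²/2) = exp(3.173 + 0.5083) = 39.7 hours.

E[T] ≈ 39.7 hours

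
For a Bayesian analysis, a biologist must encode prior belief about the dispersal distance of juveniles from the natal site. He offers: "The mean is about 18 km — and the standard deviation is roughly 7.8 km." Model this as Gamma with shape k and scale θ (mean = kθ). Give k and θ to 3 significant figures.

For Gamma(k, scale θ): mean = kθ, variance = kθ², so CV = 1/√k.
CV = SD/mean = 7.8/18 = 0.4333, hence k = 1/CV² = 5.33.
Then θ = mean/k = 18/5.33 = 3.38.

k ≈ 5.33, θ ≈ 3.38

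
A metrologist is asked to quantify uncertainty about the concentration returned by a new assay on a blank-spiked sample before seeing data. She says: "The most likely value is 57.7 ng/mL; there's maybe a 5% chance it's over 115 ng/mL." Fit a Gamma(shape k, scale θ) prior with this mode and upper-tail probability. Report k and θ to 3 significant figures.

Gamma(k,θ) with k>1 has mode (k−1)θ, so θ = 57.7/(k−1).
Need P(X < 115) = 0.95 with θ tied to k this way. Start at k = 2, θ = 57.7: P(X<115) ≈ 0.592.
Too low — raise k to concentrate. Iterating converges to k ≈ 6.83.
Then θ = 57.7/(6.83−1) ≈ 9.9.

k ≈ 6.83, θ ≈ 9.9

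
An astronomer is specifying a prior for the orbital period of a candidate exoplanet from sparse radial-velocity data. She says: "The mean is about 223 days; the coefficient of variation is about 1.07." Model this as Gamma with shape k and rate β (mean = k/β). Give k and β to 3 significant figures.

k ≈ 0.873, β ≈ 0.00392

For Gamma(k, rate β): mean = k/β, variance = k/β², so CV = 1/√k.
CV = 1.07, hence k = 1/CV² = 0.873.
Then β = k/mean = 0.873/223 = 0.00392.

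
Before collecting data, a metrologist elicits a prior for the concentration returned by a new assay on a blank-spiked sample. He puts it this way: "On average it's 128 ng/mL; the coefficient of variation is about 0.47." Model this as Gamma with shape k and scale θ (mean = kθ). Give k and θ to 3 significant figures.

k ≈ 4.53, θ ≈ 28.3

For Gamma(k, scale θ): mean = kθ, variance = kθ², so CV = 1/√k.
CV = 0.47, hence k = 1/CV² = 4.53.
Then θ = mean/k = 128/4.53 = 28.3.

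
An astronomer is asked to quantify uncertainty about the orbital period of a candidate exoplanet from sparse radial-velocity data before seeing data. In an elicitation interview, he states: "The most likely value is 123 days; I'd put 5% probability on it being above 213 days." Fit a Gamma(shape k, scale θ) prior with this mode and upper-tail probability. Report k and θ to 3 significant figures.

k ≈ 10.3, θ ≈ 13.3

Gamma(k,θ) with k>1 has mode (k−1)θ, so θ = 123/(k−1).
Need P(X < 213) = 0.95 with θ tied to k this way. Start at k = 2, θ = 123: P(X<213) ≈ 0.517.
Too low — raise k to concentrate. Iterating converges to k ≈ 10.3.
Then θ = 123/(10.3−1) ≈ 13.3.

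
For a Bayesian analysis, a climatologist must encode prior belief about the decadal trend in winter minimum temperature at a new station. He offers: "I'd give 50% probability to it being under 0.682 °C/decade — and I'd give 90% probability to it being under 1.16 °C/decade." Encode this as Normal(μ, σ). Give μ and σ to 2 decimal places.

The p-quantile of Normal(μ,σ) is μ + z_p·σ, with z_{0.5} = 0 and z_{0.9} = 1.282.
Eliminate σ: μ = (z₂·x₁ − z₁·x₂)/(z₂ − z₁) = (1.282·0.682 − (0)·1.16)/1.282 = 0.68.
Then σ = (x₂ − x₁)/(z₂ − z₁) = (1.16 − 0.682)/1.282 = 0.37.

μ = 0.68, σ = 0.37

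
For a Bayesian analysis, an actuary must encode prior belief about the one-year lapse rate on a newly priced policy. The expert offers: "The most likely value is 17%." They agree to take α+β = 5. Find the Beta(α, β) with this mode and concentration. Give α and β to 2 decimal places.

For α,β > 1 the Beta mode is (α−1)/(α+β−2). With α+β = 5, the mode is (α−1)/3.
Set (α−1)/3 = 0.17 → α = 1 + 0.17·3 = 1.51.
β = 5 − α = 3.49.

α = 1.51, β = 3.49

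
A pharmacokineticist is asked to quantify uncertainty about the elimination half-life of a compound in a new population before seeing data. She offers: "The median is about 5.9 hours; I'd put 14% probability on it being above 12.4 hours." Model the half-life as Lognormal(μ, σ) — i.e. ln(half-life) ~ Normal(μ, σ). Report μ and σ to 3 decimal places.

μ ≈ 1.775, σ ≈ 0.688

If T ~ Lognormal(μ,σ) then ln T ~ Normal(μ,σ), so the p-quantile of ln T is μ + z_p·σ.
ln(5.9) = 1.775 and ln(12.4) = 2.518; z_{0.5} = 0, z_{0.86} = 1.08.
σ = (2.518 − 1.775)/(1.08 − (0)) = 0.688.
μ = 1.775 − (0)·0.688 = 1.775.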